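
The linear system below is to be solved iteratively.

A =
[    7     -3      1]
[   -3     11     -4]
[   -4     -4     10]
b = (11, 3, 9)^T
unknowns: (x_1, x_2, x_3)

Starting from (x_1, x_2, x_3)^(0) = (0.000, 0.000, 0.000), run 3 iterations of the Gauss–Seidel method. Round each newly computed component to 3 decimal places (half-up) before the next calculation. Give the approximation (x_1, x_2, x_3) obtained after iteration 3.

(1.860, 1.541, 2.260)

Iteration 1:
  x_1 = (11 - (-3)·0.000 - (1)·0.000) / (7) = 1.571
  x_2 = (3 - (-3)·1.571 - (-4)·0.000) / (11) = 0.701
  x_3 = (9 - (-4)·1.571 - (-4)·0.701) / (10) = 1.809
Iteration 2:
  x_1 = (11 - (-3)·0.701 - (1)·1.809) / (7) = 1.613
  x_2 = (3 - (-3)·1.613 - (-4)·1.809) / (11) = 1.370
  x_3 = (9 - (-4)·1.613 - (-4)·1.370) / (10) = 2.093
Iteration 3:
  x_1 = (11 - (-3)·1.370 - (1)·2.093) / (7) = 1.860
  x_2 = (3 - (-3)·1.860 - (-4)·2.093) / (11) = 1.541
  x_3 = (9 - (-4)·1.860 - (-4)·1.541) / (10) = 2.260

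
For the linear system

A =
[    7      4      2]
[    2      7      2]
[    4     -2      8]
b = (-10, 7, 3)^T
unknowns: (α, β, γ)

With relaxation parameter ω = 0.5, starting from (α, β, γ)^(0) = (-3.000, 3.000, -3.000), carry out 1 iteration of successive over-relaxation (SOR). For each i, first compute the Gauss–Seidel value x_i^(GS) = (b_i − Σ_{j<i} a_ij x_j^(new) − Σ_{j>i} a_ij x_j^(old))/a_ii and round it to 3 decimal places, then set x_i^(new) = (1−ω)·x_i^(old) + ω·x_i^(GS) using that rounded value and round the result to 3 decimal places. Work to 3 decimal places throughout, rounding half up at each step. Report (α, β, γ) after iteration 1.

Iteration 1:
  α: GS value = (-10 - (4)·3.000 - (2)·-3.000) / (7) = -2.286;  α ← (1−ω)·-3.000 + ω·-2.286 = -2.643
  β: GS value = (7 - (2)·-2.643 - (2)·-3.000) / (7) = 2.612;  β ← (1−ω)·3.000 + ω·2.612 = 2.806
  γ: GS value = (3 - (4)·-2.643 - (-2)·2.806) / (8) = 2.398;  γ ← (1−ω)·-3.000 + ω·2.398 = -0.301

(-2.643, 2.806, -0.301)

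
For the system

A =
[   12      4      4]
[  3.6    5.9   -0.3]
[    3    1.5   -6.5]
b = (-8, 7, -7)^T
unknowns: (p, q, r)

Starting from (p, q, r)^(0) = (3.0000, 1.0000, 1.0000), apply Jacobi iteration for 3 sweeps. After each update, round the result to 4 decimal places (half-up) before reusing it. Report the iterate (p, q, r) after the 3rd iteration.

Iteration 1:
  p = (-8 - (4)·1.0000 - (4)·1.0000) / (12) = -1.3333
  q = (7 - (3.6)·3.0000 - (-0.3)·1.0000) / (5.9) = -0.5932
  r = (-7 - (3)·3.0000 - (1.5)·1.0000) / (-6.5) = 2.6923
Iteration 2:
  p = (-8 - (4)·-0.5932 - (4)·2.6923) / (12) = -1.3664
  q = (7 - (3.6)·-1.3333 - (-0.3)·2.6923) / (5.9) = 2.1369
  r = (-7 - (3)·-1.3333 - (1.5)·-0.5932) / (-6.5) = 0.3247
Iteration 3:
  p = (-8 - (4)·2.1369 - (4)·0.3247) / (12) = -1.4872
  q = (7 - (3.6)·-1.3664 - (-0.3)·0.3247) / (5.9) = 2.0367
  r = (-7 - (3)·-1.3664 - (1.5)·2.1369) / (-6.5) = 0.9394

(-1.4872, 2.0367, 0.9394)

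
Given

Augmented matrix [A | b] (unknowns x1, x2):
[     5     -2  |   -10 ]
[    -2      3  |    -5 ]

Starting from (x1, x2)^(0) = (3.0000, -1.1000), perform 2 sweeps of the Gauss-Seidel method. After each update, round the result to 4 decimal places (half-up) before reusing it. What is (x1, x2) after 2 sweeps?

Iteration 1:
  x1 = (-10 - (-2)·-1.1000) / (5) = -2.4400
  x2 = (-5 - (-2)·-2.4400) / (3) = -3.2933
Iteration 2:
  x1 = (-10 - (-2)·-3.2933) / (5) = -3.3173
  x2 = (-5 - (-2)·-3.3173) / (3) = -3.8782

(-3.3173, -3.8782)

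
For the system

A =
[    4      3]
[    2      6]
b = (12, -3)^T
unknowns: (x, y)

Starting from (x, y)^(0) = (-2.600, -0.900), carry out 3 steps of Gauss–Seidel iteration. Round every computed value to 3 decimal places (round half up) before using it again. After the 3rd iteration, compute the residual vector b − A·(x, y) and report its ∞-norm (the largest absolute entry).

0.157

Iteration 1:
  x = (12 - (3)·-0.900) / (4) = 3.675
  y = (-3 - (2)·3.675) / (6) = -1.725
Iteration 2:
  x = (12 - (3)·-1.725) / (4) = 4.294
  y = (-3 - (2)·4.294) / (6) = -1.931
Iteration 3:
  x = (12 - (3)·-1.931) / (4) = 4.448
  y = (-3 - (2)·4.448) / (6) = -1.983
Residual b − A·x = (0.157, 0.002); ∞-norm = 0.157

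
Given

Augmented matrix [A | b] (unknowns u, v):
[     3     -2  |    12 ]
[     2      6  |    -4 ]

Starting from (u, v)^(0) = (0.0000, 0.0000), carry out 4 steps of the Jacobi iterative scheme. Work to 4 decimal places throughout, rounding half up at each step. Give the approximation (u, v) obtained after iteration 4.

Iteration 1:
  u = (12 - (-2)·0.0000) / (3) = 4.0000
  v = (-4 - (2)·0.0000) / (6) = -0.6667
Iteration 2:
  u = (12 - (-2)·-0.6667) / (3) = 3.5555
  v = (-4 - (2)·4.0000) / (6) = -2.0000
Iteration 3:
  u = (12 - (-2)·-2.0000) / (3) = 2.6667
  v = (-4 - (2)·3.5555) / (6) = -1.8518
Iteration 4:
  u = (12 - (-2)·-1.8518) / (3) = 2.7655
  v = (-4 - (2)·2.6667) / (6) = -1.5556

(2.7655, -1.5556)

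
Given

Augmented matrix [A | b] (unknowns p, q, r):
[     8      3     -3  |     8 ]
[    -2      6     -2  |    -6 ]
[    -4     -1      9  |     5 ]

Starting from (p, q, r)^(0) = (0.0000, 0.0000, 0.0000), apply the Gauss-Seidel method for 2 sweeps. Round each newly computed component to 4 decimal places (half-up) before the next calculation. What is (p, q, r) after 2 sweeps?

(1.5972, -0.1590, 1.2478)

Iteration 1:
  p = (8 - (3)·0.0000 - (-3)·0.0000) / (8) = 1.0000
  q = (-6 - (-2)·1.0000 - (-2)·0.0000) / (6) = -0.6667
  r = (5 - (-4)·1.0000 - (-1)·-0.6667) / (9) = 0.9259
Iteration 2:
  p = (8 - (3)·-0.6667 - (-3)·0.9259) / (8) = 1.5972
  q = (-6 - (-2)·1.5972 - (-2)·0.9259) / (6) = -0.1590
  r = (5 - (-4)·1.5972 - (-1)·-0.1590) / (9) = 1.2478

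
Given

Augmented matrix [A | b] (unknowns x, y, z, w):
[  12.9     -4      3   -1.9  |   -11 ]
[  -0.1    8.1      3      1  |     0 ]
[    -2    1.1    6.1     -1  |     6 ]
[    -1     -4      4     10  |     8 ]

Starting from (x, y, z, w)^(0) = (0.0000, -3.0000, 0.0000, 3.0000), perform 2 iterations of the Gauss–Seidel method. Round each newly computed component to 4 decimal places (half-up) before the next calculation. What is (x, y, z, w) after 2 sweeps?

(-1.2196, -0.4330, 0.6731, 0.2356)

Iteration 1:
  x = (-11 - (-4)·-3.0000 - (3)·0.0000 - (-1.9)·3.0000) / (12.9) = -1.3411
  y = (0 - (-0.1)·-1.3411 - (3)·0.0000 - (1)·3.0000) / (8.1) = -0.3869
  z = (6 - (-2)·-1.3411 - (1.1)·-0.3869 - (-1)·3.0000) / (6.1) = 1.1055
  w = (8 - (-1)·-1.3411 - (-4)·-0.3869 - (4)·1.1055) / (10) = 0.0689
Iteration 2:
  x = (-11 - (-4)·-0.3869 - (3)·1.1055 - (-1.9)·0.0689) / (12.9) = -1.2196
  y = (0 - (-0.1)·-1.2196 - (3)·1.1055 - (1)·0.0689) / (8.1) = -0.4330
  z = (6 - (-2)·-1.2196 - (1.1)·-0.4330 - (-1)·0.0689) / (6.1) = 0.6731
  w = (8 - (-1)·-1.2196 - (-4)·-0.4330 - (4)·0.6731) / (10) = 0.2356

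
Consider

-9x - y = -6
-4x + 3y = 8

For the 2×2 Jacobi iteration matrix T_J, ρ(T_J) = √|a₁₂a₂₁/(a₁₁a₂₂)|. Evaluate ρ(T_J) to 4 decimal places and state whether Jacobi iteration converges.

a₁₂a₂₁/(a₁₁a₂₂) = (-1)·(-4) / ((-9)·(3)) = -0.148148
ρ = √|-0.148148| = √0.148148 = 0.3849
ρ < 1, so Jacobi converges

0.3849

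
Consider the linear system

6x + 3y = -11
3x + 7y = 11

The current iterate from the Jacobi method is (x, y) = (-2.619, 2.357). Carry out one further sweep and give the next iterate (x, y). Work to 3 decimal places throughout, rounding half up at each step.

One sweep:
  x = (-11 - (3)·2.357) / (6) = -3.012
  y = (11 - (3)·-2.619) / (7) = 2.694

(-3.012, 2.694)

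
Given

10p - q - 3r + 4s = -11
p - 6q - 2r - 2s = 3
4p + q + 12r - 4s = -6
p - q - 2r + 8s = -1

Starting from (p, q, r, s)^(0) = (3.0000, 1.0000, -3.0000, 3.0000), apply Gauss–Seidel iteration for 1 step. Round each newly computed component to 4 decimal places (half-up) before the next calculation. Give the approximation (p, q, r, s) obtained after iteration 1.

(-3.1000, -1.0167, 1.6181, 0.5399)

Iteration 1:
  p = (-11 - (-1)·1.0000 - (-3)·-3.0000 - (4)·3.0000) / (10) = -3.1000
  q = (3 - (1)·-3.1000 - (-2)·-3.0000 - (-2)·3.0000) / (-6) = -1.0167
  r = (-6 - (4)·-3.1000 - (1)·-1.0167 - (-4)·3.0000) / (12) = 1.6181
  s = (-1 - (1)·-3.1000 - (-1)·-1.0167 - (-2)·1.6181) / (8) = 0.5399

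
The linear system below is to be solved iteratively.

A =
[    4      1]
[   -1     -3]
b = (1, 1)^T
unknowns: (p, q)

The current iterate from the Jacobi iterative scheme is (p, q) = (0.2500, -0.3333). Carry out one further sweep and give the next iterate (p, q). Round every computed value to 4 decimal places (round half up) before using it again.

One sweep:
  p = (1 - (1)·-0.3333) / (4) = 0.3333
  q = (1 - (-1)·0.2500) / (-3) = -0.4167

(0.3333, -0.4167)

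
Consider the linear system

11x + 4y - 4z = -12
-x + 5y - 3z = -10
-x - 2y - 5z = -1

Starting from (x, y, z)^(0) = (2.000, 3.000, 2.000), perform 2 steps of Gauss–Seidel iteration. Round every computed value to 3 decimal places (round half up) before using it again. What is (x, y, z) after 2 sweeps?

(-0.357, -1.515, 0.877)

Iteration 1:
  x = (-12 - (4)·3.000 - (-4)·2.000) / (11) = -1.455
  y = (-10 - (-1)·-1.455 - (-3)·2.000) / (5) = -1.091
  z = (-1 - (-1)·-1.455 - (-2)·-1.091) / (-5) = 0.927
Iteration 2:
  x = (-12 - (4)·-1.091 - (-4)·0.927) / (11) = -0.357
  y = (-10 - (-1)·-0.357 - (-3)·0.927) / (5) = -1.515
  z = (-1 - (-1)·-0.357 - (-2)·-1.515) / (-5) = 0.877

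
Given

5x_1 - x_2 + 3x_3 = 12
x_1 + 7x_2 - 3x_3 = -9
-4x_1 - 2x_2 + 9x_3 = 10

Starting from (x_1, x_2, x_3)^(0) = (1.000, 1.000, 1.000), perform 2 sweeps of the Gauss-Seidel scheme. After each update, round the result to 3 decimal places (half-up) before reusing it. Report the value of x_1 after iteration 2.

1.124

Iteration 1:
  x_1 = (12 - (-1)·1.000 - (3)·1.000) / (5) = 2.000
  x_2 = (-9 - (1)·2.000 - (-3)·1.000) / (7) = -1.143
  x_3 = (10 - (-4)·2.000 - (-2)·-1.143) / (9) = 1.746
Iteration 2:
  x_1 = (12 - (-1)·-1.143 - (3)·1.746) / (5) = 1.124
  x_2 = (-9 - (1)·1.124 - (-3)·1.746) / (7) = -0.698
  x_3 = (10 - (-4)·1.124 - (-2)·-0.698) / (9) = 1.456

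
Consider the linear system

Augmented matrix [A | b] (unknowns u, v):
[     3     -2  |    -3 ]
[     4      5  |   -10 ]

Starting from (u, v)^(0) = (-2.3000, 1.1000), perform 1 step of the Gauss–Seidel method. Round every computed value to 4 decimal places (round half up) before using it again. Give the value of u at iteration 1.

Iteration 1:
  u = (-3 - (-2)·1.1000) / (3) = -0.2667
  v = (-10 - (4)·-0.2667) / (5) = -1.7866

-0.2667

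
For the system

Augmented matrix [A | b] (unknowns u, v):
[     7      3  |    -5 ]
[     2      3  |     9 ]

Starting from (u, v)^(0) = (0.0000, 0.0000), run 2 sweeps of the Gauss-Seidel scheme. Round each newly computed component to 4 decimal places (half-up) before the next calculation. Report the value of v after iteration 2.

Iteration 1:
  u = (-5 - (3)·0.0000) / (7) = -0.7143
  v = (9 - (2)·-0.7143) / (3) = 3.4762
Iteration 2:
  u = (-5 - (3)·3.4762) / (7) = -2.2041
  v = (9 - (2)·-2.2041) / (3) = 4.4694

4.4694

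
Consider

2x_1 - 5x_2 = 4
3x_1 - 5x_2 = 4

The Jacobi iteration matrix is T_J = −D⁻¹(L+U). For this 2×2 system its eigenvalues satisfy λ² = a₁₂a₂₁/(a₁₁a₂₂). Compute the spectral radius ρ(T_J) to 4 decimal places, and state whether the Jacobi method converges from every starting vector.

1.2247

a₁₂a₂₁/(a₁₁a₂₂) = (-5)·(3) / ((2)·(-5)) = 1.500000
ρ = √|1.500000| = √1.500000 = 1.2247
ρ > 1, so Jacobi diverges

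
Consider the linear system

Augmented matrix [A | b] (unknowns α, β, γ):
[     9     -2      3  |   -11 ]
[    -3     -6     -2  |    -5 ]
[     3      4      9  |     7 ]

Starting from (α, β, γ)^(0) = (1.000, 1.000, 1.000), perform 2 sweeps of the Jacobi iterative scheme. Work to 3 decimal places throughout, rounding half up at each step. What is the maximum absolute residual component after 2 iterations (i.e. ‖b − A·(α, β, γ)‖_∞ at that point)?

6.332

Iteration 1:
  α = (-11 - (-2)·1.000 - (3)·1.000) / (9) = -1.333
  β = (-5 - (-3)·1.000 - (-2)·1.000) / (-6) = 0.000
  γ = (7 - (3)·1.000 - (4)·1.000) / (9) = 0.000
Iteration 2:
  α = (-11 - (-2)·0.000 - (3)·0.000) / (9) = -1.222
  β = (-5 - (-3)·-1.333 - (-2)·0.000) / (-6) = 1.500
  γ = (7 - (3)·-1.333 - (4)·0.000) / (9) = 1.222
Residual b − A·x = (-0.668, 2.778, -6.332); ∞-norm = 6.332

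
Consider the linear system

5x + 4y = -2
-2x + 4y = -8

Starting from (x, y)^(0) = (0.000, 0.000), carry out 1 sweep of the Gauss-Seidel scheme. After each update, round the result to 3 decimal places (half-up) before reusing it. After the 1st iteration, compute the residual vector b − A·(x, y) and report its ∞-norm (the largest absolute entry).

8.800

Iteration 1:
  x = (-2 - (4)·0.000) / (5) = -0.400
  y = (-8 - (-2)·-0.400) / (4) = -2.200
Residual b − A·x = (8.800, 0.000); ∞-norm = 8.800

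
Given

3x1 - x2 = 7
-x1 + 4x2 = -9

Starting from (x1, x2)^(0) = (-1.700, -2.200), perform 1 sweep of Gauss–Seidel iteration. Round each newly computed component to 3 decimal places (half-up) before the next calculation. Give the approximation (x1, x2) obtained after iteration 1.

Iteration 1:
  x1 = (7 - (-1)·-2.200) / (3) = 1.600
  x2 = (-9 - (-1)·1.600) / (4) = -1.850

(1.600, -1.850)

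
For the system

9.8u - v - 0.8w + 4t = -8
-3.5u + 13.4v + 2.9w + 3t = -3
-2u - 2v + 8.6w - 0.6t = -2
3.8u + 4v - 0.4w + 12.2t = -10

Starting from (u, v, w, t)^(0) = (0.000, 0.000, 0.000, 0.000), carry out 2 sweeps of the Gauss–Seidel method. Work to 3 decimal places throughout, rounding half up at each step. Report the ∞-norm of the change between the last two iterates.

0.235

Iteration 1:
  u = (-8 - (-1)·0.000 - (-0.8)·0.000 - (4)·0.000) / (9.8) = -0.816
  v = (-3 - (-3.5)·-0.816 - (2.9)·0.000 - (3)·0.000) / (13.4) = -0.437
  w = (-2 - (-2)·-0.816 - (-2)·-0.437 - (-0.6)·0.000) / (8.6) = -0.524
  t = (-10 - (3.8)·-0.816 - (4)·-0.437 - (-0.4)·-0.524) / (12.2) = -0.439
Iteration 2:
  u = (-8 - (-1)·-0.437 - (-0.8)·-0.524 - (4)·-0.439) / (9.8) = -0.725
  v = (-3 - (-3.5)·-0.725 - (2.9)·-0.524 - (3)·-0.439) / (13.4) = -0.202
  w = (-2 - (-2)·-0.725 - (-2)·-0.202 - (-0.6)·-0.439) / (8.6) = -0.479
  t = (-10 - (3.8)·-0.725 - (4)·-0.202 - (-0.4)·-0.479) / (12.2) = -0.543
Change: (0.091, 0.235, 0.045, -0.104) → max |·| = 0.235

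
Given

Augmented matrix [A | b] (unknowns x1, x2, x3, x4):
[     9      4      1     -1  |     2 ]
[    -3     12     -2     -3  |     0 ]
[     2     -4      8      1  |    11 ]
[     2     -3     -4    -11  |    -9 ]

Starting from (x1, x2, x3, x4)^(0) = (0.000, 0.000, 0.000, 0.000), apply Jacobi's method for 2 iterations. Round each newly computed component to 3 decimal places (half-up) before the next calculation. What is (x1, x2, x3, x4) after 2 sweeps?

(0.160, 0.489, 1.217, 0.359)

Iteration 1:
  x1 = (2 - (4)·0.000 - (1)·0.000 - (-1)·0.000) / (9) = 0.222
  x2 = (0 - (-3)·0.000 - (-2)·0.000 - (-3)·0.000) / (12) = 0.000
  x3 = (11 - (2)·0.000 - (-4)·0.000 - (1)·0.000) / (8) = 1.375
  x4 = (-9 - (2)·0.000 - (-3)·0.000 - (-4)·0.000) / (-11) = 0.818
Iteration 2:
  x1 = (2 - (4)·0.000 - (1)·1.375 - (-1)·0.818) / (9) = 0.160
  x2 = (0 - (-3)·0.222 - (-2)·1.375 - (-3)·0.818) / (12) = 0.489
  x3 = (11 - (2)·0.222 - (-4)·0.000 - (1)·0.818) / (8) = 1.217
  x4 = (-9 - (2)·0.222 - (-3)·0.000 - (-4)·1.375) / (-11) = 0.359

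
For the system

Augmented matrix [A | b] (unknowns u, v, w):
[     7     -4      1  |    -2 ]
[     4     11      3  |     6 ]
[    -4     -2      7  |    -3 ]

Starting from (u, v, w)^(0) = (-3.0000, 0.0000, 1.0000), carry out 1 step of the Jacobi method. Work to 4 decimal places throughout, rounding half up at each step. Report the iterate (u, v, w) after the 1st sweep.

(-0.4286, 1.3636, -2.1429)

Iteration 1:
  u = (-2 - (-4)·0.0000 - (1)·1.0000) / (7) = -0.4286
  v = (6 - (4)·-3.0000 - (3)·1.0000) / (11) = 1.3636
  w = (-3 - (-4)·-3.0000 - (-2)·0.0000) / (7) = -2.1429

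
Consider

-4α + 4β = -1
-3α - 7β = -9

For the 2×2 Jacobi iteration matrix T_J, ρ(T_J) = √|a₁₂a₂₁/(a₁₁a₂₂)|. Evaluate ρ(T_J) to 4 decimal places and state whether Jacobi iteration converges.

0.6547

a₁₂a₂₁/(a₁₁a₂₂) = (4)·(-3) / ((-4)·(-7)) = -0.428571
ρ = √|-0.428571| = √0.428571 = 0.6547
ρ < 1, so Jacobi converges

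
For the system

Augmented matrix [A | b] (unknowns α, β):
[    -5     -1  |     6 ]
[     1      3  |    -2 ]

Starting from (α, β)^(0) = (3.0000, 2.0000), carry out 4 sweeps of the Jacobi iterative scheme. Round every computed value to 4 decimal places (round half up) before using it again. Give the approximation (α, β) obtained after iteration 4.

(-1.1244, -0.2756)

Iteration 1:
  α = (6 - (-1)·2.0000) / (-5) = -1.6000
  β = (-2 - (1)·3.0000) / (3) = -1.6667
Iteration 2:
  α = (6 - (-1)·-1.6667) / (-5) = -0.8667
  β = (-2 - (1)·-1.6000) / (3) = -0.1333
Iteration 3:
  α = (6 - (-1)·-0.1333) / (-5) = -1.1733
  β = (-2 - (1)·-0.8667) / (3) = -0.3778
Iteration 4:
  α = (6 - (-1)·-0.3778) / (-5) = -1.1244
  β = (-2 - (1)·-1.1733) / (3) = -0.2756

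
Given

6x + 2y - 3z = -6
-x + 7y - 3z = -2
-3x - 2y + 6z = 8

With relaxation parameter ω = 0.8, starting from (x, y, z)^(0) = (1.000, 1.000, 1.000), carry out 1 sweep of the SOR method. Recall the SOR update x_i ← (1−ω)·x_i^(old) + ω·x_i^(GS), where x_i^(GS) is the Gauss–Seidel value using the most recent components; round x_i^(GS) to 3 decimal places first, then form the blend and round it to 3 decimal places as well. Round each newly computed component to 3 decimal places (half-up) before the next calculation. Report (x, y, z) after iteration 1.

(-0.466, 0.261, 1.150)

Iteration 1:
  x: GS value = (-6 - (2)·1.000 - (-3)·1.000) / (6) = -0.833;  x ← (1−ω)·1.000 + ω·-0.833 = -0.466
  y: GS value = (-2 - (-1)·-0.466 - (-3)·1.000) / (7) = 0.076;  y ← (1−ω)·1.000 + ω·0.076 = 0.261
  z: GS value = (8 - (-3)·-0.466 - (-2)·0.261) / (6) = 1.187;  z ← (1−ω)·1.000 + ω·1.187 = 1.150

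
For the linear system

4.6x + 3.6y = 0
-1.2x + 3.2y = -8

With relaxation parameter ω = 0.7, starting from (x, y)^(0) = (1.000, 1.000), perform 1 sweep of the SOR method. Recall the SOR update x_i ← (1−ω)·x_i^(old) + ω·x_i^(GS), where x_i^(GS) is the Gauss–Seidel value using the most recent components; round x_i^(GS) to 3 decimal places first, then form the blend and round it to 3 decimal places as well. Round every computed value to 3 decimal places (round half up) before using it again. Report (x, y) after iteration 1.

(-0.248, -1.515)

Iteration 1:
  x: GS value = (0 - (3.6)·1.000) / (4.6) = -0.783;  x ← (1−ω)·1.000 + ω·-0.783 = -0.248
  y: GS value = (-8 - (-1.2)·-0.248) / (3.2) = -2.593;  y ← (1−ω)·1.000 + ω·-2.593 = -1.515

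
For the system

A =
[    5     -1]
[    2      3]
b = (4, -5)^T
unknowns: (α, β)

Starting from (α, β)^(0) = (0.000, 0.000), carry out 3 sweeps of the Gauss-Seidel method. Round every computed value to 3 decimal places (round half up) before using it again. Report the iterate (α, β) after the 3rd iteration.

(0.419, -1.946)

Iteration 1:
  α = (4 - (-1)·0.000) / (5) = 0.800
  β = (-5 - (2)·0.800) / (3) = -2.200
Iteration 2:
  α = (4 - (-1)·-2.200) / (5) = 0.360
  β = (-5 - (2)·0.360) / (3) = -1.907
Iteration 3:
  α = (4 - (-1)·-1.907) / (5) = 0.419
  β = (-5 - (2)·0.419) / (3) = -1.946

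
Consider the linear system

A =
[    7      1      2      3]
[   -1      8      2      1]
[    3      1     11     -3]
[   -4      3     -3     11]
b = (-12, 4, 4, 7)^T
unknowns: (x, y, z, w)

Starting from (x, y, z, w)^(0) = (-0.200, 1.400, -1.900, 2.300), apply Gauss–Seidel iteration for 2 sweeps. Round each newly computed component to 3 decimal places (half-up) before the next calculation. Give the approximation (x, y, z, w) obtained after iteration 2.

(-2.273, -0.197, 1.031, 0.145)

Iteration 1:
  x = (-12 - (1)·1.400 - (2)·-1.900 - (3)·2.300) / (7) = -2.357
  y = (4 - (-1)·-2.357 - (2)·-1.900 - (1)·2.300) / (8) = 0.393
  z = (4 - (3)·-2.357 - (1)·0.393 - (-3)·2.300) / (11) = 1.598
  w = (7 - (-4)·-2.357 - (3)·0.393 - (-3)·1.598) / (11) = 0.108
Iteration 2:
  x = (-12 - (1)·0.393 - (2)·1.598 - (3)·0.108) / (7) = -2.273
  y = (4 - (-1)·-2.273 - (2)·1.598 - (1)·0.108) / (8) = -0.197
  z = (4 - (3)·-2.273 - (1)·-0.197 - (-3)·0.108) / (11) = 1.031
  w = (7 - (-4)·-2.273 - (3)·-0.197 - (-3)·1.031) / (11) = 0.145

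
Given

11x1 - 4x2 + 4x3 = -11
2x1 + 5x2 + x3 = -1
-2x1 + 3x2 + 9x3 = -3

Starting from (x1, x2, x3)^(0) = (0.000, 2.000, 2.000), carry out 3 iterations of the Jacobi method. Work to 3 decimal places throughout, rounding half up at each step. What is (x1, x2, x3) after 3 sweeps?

Iteration 1:
  x1 = (-11 - (-4)·2.000 - (4)·2.000) / (11) = -1.000
  x2 = (-1 - (2)·0.000 - (1)·2.000) / (5) = -0.600
  x3 = (-3 - (-2)·0.000 - (3)·2.000) / (9) = -1.000
Iteration 2:
  x1 = (-11 - (-4)·-0.600 - (4)·-1.000) / (11) = -0.855
  x2 = (-1 - (2)·-1.000 - (1)·-1.000) / (5) = 0.400
  x3 = (-3 - (-2)·-1.000 - (3)·-0.600) / (9) = -0.356
Iteration 3:
  x1 = (-11 - (-4)·0.400 - (4)·-0.356) / (11) = -0.725
  x2 = (-1 - (2)·-0.855 - (1)·-0.356) / (5) = 0.213
  x3 = (-3 - (-2)·-0.855 - (3)·0.400) / (9) = -0.657

(-0.725, 0.213, -0.657)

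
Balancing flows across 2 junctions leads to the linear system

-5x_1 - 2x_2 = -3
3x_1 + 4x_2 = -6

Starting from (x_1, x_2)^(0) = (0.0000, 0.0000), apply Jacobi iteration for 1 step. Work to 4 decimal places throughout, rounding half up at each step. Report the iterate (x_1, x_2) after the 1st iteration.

(0.6000, -1.5000)

Iteration 1:
  x_1 = (-3 - (-2)·0.0000) / (-5) = 0.6000
  x_2 = (-6 - (3)·0.0000) / (4) = -1.5000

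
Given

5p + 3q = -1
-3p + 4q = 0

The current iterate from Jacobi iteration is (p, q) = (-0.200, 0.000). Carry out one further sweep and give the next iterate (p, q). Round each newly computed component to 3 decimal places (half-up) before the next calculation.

One sweep:
  p = (-1 - (3)·0.000) / (5) = -0.200
  q = (0 - (-3)·-0.200) / (4) = -0.150

(-0.200, -0.150)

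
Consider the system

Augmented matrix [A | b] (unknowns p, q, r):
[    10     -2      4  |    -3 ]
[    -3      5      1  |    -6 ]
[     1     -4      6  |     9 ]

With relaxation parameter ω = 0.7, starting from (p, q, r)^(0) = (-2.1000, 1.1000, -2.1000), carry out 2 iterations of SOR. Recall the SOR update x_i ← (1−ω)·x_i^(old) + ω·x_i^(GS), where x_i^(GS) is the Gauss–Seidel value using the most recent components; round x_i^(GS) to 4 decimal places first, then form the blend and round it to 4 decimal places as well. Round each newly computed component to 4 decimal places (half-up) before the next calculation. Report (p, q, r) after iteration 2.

Iteration 1:
  p: GS value = (-3 - (-2)·1.1000 - (4)·-2.1000) / (10) = 0.7600;  p ← (1−ω)·-2.1000 + ω·0.7600 = -0.0980
  q: GS value = (-6 - (-3)·-0.0980 - (1)·-2.1000) / (5) = -0.8388;  q ← (1−ω)·1.1000 + ω·-0.8388 = -0.2572
  r: GS value = (9 - (1)·-0.0980 - (-4)·-0.2572) / (6) = 1.3449;  r ← (1−ω)·-2.1000 + ω·1.3449 = 0.3114
Iteration 2:
  p: GS value = (-3 - (-2)·-0.2572 - (4)·0.3114) / (10) = -0.4760;  p ← (1−ω)·-0.0980 + ω·-0.4760 = -0.3626
  q: GS value = (-6 - (-3)·-0.3626 - (1)·0.3114) / (5) = -1.4798;  q ← (1−ω)·-0.2572 + ω·-1.4798 = -1.1130
  r: GS value = (9 - (1)·-0.3626 - (-4)·-1.1130) / (6) = 0.8184;  r ← (1−ω)·0.3114 + ω·0.8184 = 0.6663

(-0.3626, -1.1130, 0.6663)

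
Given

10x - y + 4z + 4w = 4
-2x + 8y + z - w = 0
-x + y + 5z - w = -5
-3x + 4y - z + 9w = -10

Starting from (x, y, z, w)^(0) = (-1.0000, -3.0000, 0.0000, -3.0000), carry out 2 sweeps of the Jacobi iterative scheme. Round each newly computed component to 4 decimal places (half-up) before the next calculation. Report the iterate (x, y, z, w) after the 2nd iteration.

Iteration 1:
  x = (4 - (-1)·-3.0000 - (4)·0.0000 - (4)·-3.0000) / (10) = 1.3000
  y = (0 - (-2)·-1.0000 - (1)·0.0000 - (-1)·-3.0000) / (8) = -0.6250
  z = (-5 - (-1)·-1.0000 - (1)·-3.0000 - (-1)·-3.0000) / (5) = -1.2000
  w = (-10 - (-3)·-1.0000 - (4)·-3.0000 - (-1)·0.0000) / (9) = -0.1111
Iteration 2:
  x = (4 - (-1)·-0.6250 - (4)·-1.2000 - (4)·-0.1111) / (10) = 0.8619
  y = (0 - (-2)·1.3000 - (1)·-1.2000 - (-1)·-0.1111) / (8) = 0.4611
  z = (-5 - (-1)·1.3000 - (1)·-0.6250 - (-1)·-0.1111) / (5) = -0.6372
  w = (-10 - (-3)·1.3000 - (4)·-0.6250 - (-1)·-1.2000) / (9) = -0.5333

(0.8619, 0.4611, -0.6372, -0.5333)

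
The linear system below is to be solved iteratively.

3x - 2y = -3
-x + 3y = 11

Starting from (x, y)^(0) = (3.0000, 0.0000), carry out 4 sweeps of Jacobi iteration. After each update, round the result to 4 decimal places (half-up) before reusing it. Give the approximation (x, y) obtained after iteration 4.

(1.9136, 4.0741)

Iteration 1:
  x = (-3 - (-2)·0.0000) / (3) = -1.0000
  y = (11 - (-1)·3.0000) / (3) = 4.6667
Iteration 2:
  x = (-3 - (-2)·4.6667) / (3) = 2.1111
  y = (11 - (-1)·-1.0000) / (3) = 3.3333
Iteration 3:
  x = (-3 - (-2)·3.3333) / (3) = 1.2222
  y = (11 - (-1)·2.1111) / (3) = 4.3704
Iteration 4:
  x = (-3 - (-2)·4.3704) / (3) = 1.9136
  y = (11 - (-1)·1.2222) / (3) = 4.0741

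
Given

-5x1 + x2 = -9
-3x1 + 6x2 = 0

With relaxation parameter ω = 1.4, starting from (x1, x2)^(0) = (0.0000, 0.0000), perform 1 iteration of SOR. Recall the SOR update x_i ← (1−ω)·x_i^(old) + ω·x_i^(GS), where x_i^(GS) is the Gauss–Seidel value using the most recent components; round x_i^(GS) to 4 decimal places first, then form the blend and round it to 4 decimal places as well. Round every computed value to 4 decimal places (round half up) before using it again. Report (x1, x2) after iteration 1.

(2.5200, 1.7640)

Iteration 1:
  x1: GS value = (-9 - (1)·0.0000) / (-5) = 1.8000;  x1 ← (1−ω)·0.0000 + ω·1.8000 = 2.5200
  x2: GS value = (0 - (-3)·2.5200) / (6) = 1.2600;  x2 ← (1−ω)·0.0000 + ω·1.2600 = 1.7640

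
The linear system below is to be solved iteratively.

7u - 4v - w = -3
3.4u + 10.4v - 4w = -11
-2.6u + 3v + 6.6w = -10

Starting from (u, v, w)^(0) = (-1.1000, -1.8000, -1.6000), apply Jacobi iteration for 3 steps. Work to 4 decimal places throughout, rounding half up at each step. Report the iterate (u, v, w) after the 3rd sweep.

(-1.1925, -1.2280, -1.6154)

Iteration 1:
  u = (-3 - (-4)·-1.8000 - (-1)·-1.6000) / (7) = -1.6857
  v = (-11 - (3.4)·-1.1000 - (-4)·-1.6000) / (10.4) = -1.3135
  w = (-10 - (-2.6)·-1.1000 - (3)·-1.8000) / (6.6) = -1.1303
Iteration 2:
  u = (-3 - (-4)·-1.3135 - (-1)·-1.1303) / (7) = -1.3406
  v = (-11 - (3.4)·-1.6857 - (-4)·-1.1303) / (10.4) = -0.9413
  w = (-10 - (-2.6)·-1.6857 - (3)·-1.3135) / (6.6) = -1.5822
Iteration 3:
  u = (-3 - (-4)·-0.9413 - (-1)·-1.5822) / (7) = -1.1925
  v = (-11 - (3.4)·-1.3406 - (-4)·-1.5822) / (10.4) = -1.2280
  w = (-10 - (-2.6)·-1.3406 - (3)·-0.9413) / (6.6) = -1.6154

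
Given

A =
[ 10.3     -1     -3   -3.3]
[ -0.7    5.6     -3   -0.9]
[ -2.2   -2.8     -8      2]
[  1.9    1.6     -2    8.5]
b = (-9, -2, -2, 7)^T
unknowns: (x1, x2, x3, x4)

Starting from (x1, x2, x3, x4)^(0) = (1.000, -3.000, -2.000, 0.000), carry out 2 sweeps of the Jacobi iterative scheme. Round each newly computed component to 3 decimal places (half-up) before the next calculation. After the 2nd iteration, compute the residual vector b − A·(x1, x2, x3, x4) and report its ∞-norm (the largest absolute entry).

5.715

Iteration 1:
  x1 = (-9 - (-1)·-3.000 - (-3)·-2.000 - (-3.3)·0.000) / (10.3) = -1.748
  x2 = (-2 - (-0.7)·1.000 - (-3)·-2.000 - (-0.9)·0.000) / (5.6) = -1.304
  x3 = (-2 - (-2.2)·1.000 - (-2.8)·-3.000 - (2)·0.000) / (-8) = 1.025
  x4 = (7 - (1.9)·1.000 - (1.6)·-3.000 - (-2)·-2.000) / (8.5) = 0.694
Iteration 2:
  x1 = (-9 - (-1)·-1.304 - (-3)·1.025 - (-3.3)·0.694) / (10.3) = -0.479
  x2 = (-2 - (-0.7)·-1.748 - (-3)·1.025 - (-0.9)·0.694) / (5.6) = 0.085
  x3 = (-2 - (-2.2)·-1.748 - (-2.8)·-1.304 - (2)·0.694) / (-8) = 1.361
  x4 = (7 - (1.9)·-1.748 - (1.6)·-1.304 - (-2)·1.025) / (8.5) = 1.701
Residual b − A·x = (5.715, 2.803, 4.670, -3.962); ∞-norm = 5.715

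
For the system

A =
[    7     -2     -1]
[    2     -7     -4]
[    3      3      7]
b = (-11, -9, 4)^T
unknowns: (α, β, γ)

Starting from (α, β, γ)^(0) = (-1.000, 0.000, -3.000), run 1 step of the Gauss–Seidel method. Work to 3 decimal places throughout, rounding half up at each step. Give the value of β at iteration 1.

Iteration 1:
  α = (-11 - (-2)·0.000 - (-1)·-3.000) / (7) = -2.000
  β = (-9 - (2)·-2.000 - (-4)·-3.000) / (-7) = 2.429
  γ = (4 - (3)·-2.000 - (3)·2.429) / (7) = 0.388

2.429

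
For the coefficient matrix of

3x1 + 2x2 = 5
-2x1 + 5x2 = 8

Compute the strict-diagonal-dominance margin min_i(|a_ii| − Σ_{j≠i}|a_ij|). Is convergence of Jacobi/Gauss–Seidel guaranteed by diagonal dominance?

1

row 1: |3| − (2) = 1
row 2: |5| − (2) = 3
minimum over rows = 1 → strictly diagonally dominant (convergence guaranteed)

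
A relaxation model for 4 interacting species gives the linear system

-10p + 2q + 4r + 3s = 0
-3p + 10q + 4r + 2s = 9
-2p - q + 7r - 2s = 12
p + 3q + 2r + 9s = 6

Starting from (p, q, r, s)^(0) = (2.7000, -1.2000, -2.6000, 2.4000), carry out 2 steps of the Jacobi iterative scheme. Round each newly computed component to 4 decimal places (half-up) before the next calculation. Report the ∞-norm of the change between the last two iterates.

Iteration 1:
  p = (0 - (2)·-1.2000 - (4)·-2.6000 - (3)·2.4000) / (-10) = -0.5600
  q = (9 - (-3)·2.7000 - (4)·-2.6000 - (2)·2.4000) / (10) = 2.2700
  r = (12 - (-2)·2.7000 - (-1)·-1.2000 - (-2)·2.4000) / (7) = 3.0000
  s = (6 - (1)·2.7000 - (3)·-1.2000 - (2)·-2.6000) / (9) = 1.3444
Iteration 2:
  p = (0 - (2)·2.2700 - (4)·3.0000 - (3)·1.3444) / (-10) = 2.0573
  q = (9 - (-3)·-0.5600 - (4)·3.0000 - (2)·1.3444) / (10) = -0.7369
  r = (12 - (-2)·-0.5600 - (-1)·2.2700 - (-2)·1.3444) / (7) = 2.2627
  s = (6 - (1)·-0.5600 - (3)·2.2700 - (2)·3.0000) / (9) = -0.6944
Change: (2.6173, -3.0069, -0.7373, -2.0388) → max |·| = 3.0069

3.0069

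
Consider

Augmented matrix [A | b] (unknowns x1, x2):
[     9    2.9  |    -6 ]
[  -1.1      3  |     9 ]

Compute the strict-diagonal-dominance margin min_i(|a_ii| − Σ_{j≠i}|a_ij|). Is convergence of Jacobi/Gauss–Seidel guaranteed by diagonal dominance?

1.9

row 1: |9| − (2.9) = 6.1
row 2: |3| − (1.1) = 1.9
minimum over rows = 1.9 → strictly diagonally dominant (convergence guaranteed)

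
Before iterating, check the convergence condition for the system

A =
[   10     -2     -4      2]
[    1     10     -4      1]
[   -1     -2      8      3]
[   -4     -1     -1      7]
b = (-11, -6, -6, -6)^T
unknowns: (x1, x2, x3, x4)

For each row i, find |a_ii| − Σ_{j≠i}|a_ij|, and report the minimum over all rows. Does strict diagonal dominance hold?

row 1: |10| − (2+4+2) = 2
row 2: |10| − (1+4+1) = 4
row 3: |8| − (1+2+3) = 2
row 4: |7| − (4+1+1) = 1
minimum over rows = 1 → strictly diagonally dominant (convergence guaranteed)

1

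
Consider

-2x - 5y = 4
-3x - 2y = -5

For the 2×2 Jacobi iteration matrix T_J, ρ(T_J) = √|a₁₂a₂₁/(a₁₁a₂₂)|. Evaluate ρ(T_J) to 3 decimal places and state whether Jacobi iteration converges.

a₁₂a₂₁/(a₁₁a₂₂) = (-5)·(-3) / ((-2)·(-2)) = 3.750000
ρ = √|3.750000| = √3.750000 = 1.936
ρ > 1, so Jacobi diverges

1.936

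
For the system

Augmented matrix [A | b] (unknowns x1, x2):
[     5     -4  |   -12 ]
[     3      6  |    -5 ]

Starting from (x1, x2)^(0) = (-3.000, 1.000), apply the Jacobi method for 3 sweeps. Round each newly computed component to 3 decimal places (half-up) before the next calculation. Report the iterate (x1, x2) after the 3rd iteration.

(-2.426, 0.100)

Iteration 1:
  x1 = (-12 - (-4)·1.000) / (5) = -1.600
  x2 = (-5 - (3)·-3.000) / (6) = 0.667
Iteration 2:
  x1 = (-12 - (-4)·0.667) / (5) = -1.866
  x2 = (-5 - (3)·-1.600) / (6) = -0.033
Iteration 3:
  x1 = (-12 - (-4)·-0.033) / (5) = -2.426
  x2 = (-5 - (3)·-1.866) / (6) = 0.100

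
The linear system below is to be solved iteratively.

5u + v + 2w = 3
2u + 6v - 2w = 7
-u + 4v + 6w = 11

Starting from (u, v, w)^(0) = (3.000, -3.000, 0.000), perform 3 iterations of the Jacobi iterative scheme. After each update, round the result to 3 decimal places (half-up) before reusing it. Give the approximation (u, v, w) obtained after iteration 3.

(-0.611, 2.196, 0.165)

Iteration 1:
  u = (3 - (1)·-3.000 - (2)·0.000) / (5) = 1.200
  v = (7 - (2)·3.000 - (-2)·0.000) / (6) = 0.167
  w = (11 - (-1)·3.000 - (4)·-3.000) / (6) = 4.333
Iteration 2:
  u = (3 - (1)·0.167 - (2)·4.333) / (5) = -1.167
  v = (7 - (2)·1.200 - (-2)·4.333) / (6) = 2.211
  w = (11 - (-1)·1.200 - (4)·0.167) / (6) = 1.922
Iteration 3:
  u = (3 - (1)·2.211 - (2)·1.922) / (5) = -0.611
  v = (7 - (2)·-1.167 - (-2)·1.922) / (6) = 2.196
  w = (11 - (-1)·-1.167 - (4)·2.211) / (6) = 0.165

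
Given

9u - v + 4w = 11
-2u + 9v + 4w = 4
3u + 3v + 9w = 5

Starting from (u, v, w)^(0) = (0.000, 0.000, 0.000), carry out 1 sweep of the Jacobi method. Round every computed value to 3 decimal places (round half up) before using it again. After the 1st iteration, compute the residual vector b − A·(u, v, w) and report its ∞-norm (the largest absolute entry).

Iteration 1:
  u = (11 - (-1)·0.000 - (4)·0.000) / (9) = 1.222
  v = (4 - (-2)·0.000 - (4)·0.000) / (9) = 0.444
  w = (5 - (3)·0.000 - (3)·0.000) / (9) = 0.556
Residual b − A·x = (-1.778, 0.224, -5.002); ∞-norm = 5.002

5.002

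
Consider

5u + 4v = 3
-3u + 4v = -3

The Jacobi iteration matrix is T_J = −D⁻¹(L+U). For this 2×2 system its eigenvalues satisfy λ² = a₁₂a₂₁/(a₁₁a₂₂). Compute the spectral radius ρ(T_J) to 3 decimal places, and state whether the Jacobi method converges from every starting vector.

0.775

a₁₂a₂₁/(a₁₁a₂₂) = (4)·(-3) / ((5)·(4)) = -0.600000
ρ = √|-0.600000| = √0.600000 = 0.775
ρ < 1, so Jacobi converges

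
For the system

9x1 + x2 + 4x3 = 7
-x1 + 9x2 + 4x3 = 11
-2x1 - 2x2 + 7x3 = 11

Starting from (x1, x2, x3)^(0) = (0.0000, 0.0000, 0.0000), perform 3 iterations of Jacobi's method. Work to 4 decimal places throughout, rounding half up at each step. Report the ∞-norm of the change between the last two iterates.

0.4132

Iteration 1:
  x1 = (7 - (1)·0.0000 - (4)·0.0000) / (9) = 0.7778
  x2 = (11 - (-1)·0.0000 - (4)·0.0000) / (9) = 1.2222
  x3 = (11 - (-2)·0.0000 - (-2)·0.0000) / (7) = 1.5714
Iteration 2:
  x1 = (7 - (1)·1.2222 - (4)·1.5714) / (9) = -0.0564
  x2 = (11 - (-1)·0.7778 - (4)·1.5714) / (9) = 0.6102
  x3 = (11 - (-2)·0.7778 - (-2)·1.2222) / (7) = 2.1429
Iteration 3:
  x1 = (7 - (1)·0.6102 - (4)·2.1429) / (9) = -0.2424
  x2 = (11 - (-1)·-0.0564 - (4)·2.1429) / (9) = 0.2636
  x3 = (11 - (-2)·-0.0564 - (-2)·0.6102) / (7) = 1.7297
Change: (-0.1860, -0.3466, -0.4132) → max |·| = 0.4132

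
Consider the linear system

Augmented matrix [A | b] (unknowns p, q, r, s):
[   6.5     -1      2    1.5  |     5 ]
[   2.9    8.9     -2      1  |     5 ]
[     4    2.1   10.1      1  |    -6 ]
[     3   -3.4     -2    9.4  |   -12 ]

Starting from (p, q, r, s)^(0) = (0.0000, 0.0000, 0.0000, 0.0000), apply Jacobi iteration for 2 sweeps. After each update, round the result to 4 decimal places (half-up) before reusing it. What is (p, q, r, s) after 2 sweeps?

(1.3331, 0.3211, -0.8891, -1.4453)

Iteration 1:
  p = (5 - (-1)·0.0000 - (2)·0.0000 - (1.5)·0.0000) / (6.5) = 0.7692
  q = (5 - (2.9)·0.0000 - (-2)·0.0000 - (1)·0.0000) / (8.9) = 0.5618
  r = (-6 - (4)·0.0000 - (2.1)·0.0000 - (1)·0.0000) / (10.1) = -0.5941
  s = (-12 - (3)·0.0000 - (-3.4)·0.0000 - (-2)·0.0000) / (9.4) = -1.2766
Iteration 2:
  p = (5 - (-1)·0.5618 - (2)·-0.5941 - (1.5)·-1.2766) / (6.5) = 1.3331
  q = (5 - (2.9)·0.7692 - (-2)·-0.5941 - (1)·-1.2766) / (8.9) = 0.3211
  r = (-6 - (4)·0.7692 - (2.1)·0.5618 - (1)·-1.2766) / (10.1) = -0.8891
  s = (-12 - (3)·0.7692 - (-3.4)·0.5618 - (-2)·-0.5941) / (9.4) = -1.4453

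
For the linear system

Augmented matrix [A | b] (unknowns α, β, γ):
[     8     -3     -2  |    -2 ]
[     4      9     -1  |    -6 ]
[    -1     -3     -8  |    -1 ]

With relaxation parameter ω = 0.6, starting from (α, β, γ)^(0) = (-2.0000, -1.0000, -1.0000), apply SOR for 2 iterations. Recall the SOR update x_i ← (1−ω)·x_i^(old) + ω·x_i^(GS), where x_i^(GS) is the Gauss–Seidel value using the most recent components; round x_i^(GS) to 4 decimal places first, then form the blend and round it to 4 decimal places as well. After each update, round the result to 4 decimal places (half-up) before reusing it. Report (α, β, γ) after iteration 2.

(-0.8120, -0.3961, 0.1810)

Iteration 1:
  α: GS value = (-2 - (-3)·-1.0000 - (-2)·-1.0000) / (8) = -0.8750;  α ← (1−ω)·-2.0000 + ω·-0.8750 = -1.3250
  β: GS value = (-6 - (4)·-1.3250 - (-1)·-1.0000) / (9) = -0.1889;  β ← (1−ω)·-1.0000 + ω·-0.1889 = -0.5133
  γ: GS value = (-1 - (-1)·-1.3250 - (-3)·-0.5133) / (-8) = 0.4831;  γ ← (1−ω)·-1.0000 + ω·0.4831 = -0.1101
Iteration 2:
  α: GS value = (-2 - (-3)·-0.5133 - (-2)·-0.1101) / (8) = -0.4700;  α ← (1−ω)·-1.3250 + ω·-0.4700 = -0.8120
  β: GS value = (-6 - (4)·-0.8120 - (-1)·-0.1101) / (9) = -0.3180;  β ← (1−ω)·-0.5133 + ω·-0.3180 = -0.3961
  γ: GS value = (-1 - (-1)·-0.8120 - (-3)·-0.3961) / (-8) = 0.3750;  γ ← (1−ω)·-0.1101 + ω·0.3750 = 0.1810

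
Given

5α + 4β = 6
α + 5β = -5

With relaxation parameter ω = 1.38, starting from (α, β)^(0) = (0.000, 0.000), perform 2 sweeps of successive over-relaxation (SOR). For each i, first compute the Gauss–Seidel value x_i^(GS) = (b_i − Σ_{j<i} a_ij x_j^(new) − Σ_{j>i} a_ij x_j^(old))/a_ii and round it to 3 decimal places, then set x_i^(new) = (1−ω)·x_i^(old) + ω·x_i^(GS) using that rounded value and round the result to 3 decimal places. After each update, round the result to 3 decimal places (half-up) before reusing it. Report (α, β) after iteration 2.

Iteration 1:
  α: GS value = (6 - (4)·0.000) / (5) = 1.200;  α ← (1−ω)·0.000 + ω·1.200 = 1.656
  β: GS value = (-5 - (1)·1.656) / (5) = -1.331;  β ← (1−ω)·0.000 + ω·-1.331 = -1.837
Iteration 2:
  α: GS value = (6 - (4)·-1.837) / (5) = 2.670;  α ← (1−ω)·1.656 + ω·2.670 = 3.055
  β: GS value = (-5 - (1)·3.055) / (5) = -1.611;  β ← (1−ω)·-1.837 + ω·-1.611 = -1.525

(3.055, -1.525)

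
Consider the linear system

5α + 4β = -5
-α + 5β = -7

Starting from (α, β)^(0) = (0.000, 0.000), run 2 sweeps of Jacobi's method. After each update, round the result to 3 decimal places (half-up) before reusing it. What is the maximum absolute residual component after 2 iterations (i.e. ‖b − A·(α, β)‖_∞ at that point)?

Iteration 1:
  α = (-5 - (4)·0.000) / (5) = -1.000
  β = (-7 - (-1)·0.000) / (5) = -1.400
Iteration 2:
  α = (-5 - (4)·-1.400) / (5) = 0.120
  β = (-7 - (-1)·-1.000) / (5) = -1.600
Residual b − A·x = (0.800, 1.120); ∞-norm = 1.120

1.120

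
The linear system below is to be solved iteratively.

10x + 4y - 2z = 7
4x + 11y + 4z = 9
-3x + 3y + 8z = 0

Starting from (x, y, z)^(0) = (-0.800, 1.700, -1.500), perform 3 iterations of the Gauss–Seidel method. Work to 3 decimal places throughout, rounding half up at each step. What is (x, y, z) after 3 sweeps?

(0.194, 0.895, -0.263)

Iteration 1:
  x = (7 - (4)·1.700 - (-2)·-1.500) / (10) = -0.280
  y = (9 - (4)·-0.280 - (4)·-1.500) / (11) = 1.465
  z = (0 - (-3)·-0.280 - (3)·1.465) / (8) = -0.654
Iteration 2:
  x = (7 - (4)·1.465 - (-2)·-0.654) / (10) = -0.017
  y = (9 - (4)·-0.017 - (4)·-0.654) / (11) = 1.062
  z = (0 - (-3)·-0.017 - (3)·1.062) / (8) = -0.405
Iteration 3:
  x = (7 - (4)·1.062 - (-2)·-0.405) / (10) = 0.194
  y = (9 - (4)·0.194 - (4)·-0.405) / (11) = 0.895
  z = (0 - (-3)·0.194 - (3)·0.895) / (8) = -0.263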